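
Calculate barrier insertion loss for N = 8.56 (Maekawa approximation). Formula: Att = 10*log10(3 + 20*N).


3 + 20*N = 3 + 20*8.56 = 174.2
Att = 10*log10(174.2) = 22.41 dB


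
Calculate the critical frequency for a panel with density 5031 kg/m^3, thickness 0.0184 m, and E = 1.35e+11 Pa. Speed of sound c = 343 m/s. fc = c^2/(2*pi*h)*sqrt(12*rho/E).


12*rho/E = 12*5031/1.35e+11 = 4.472e-07
sqrt(12*rho/E) = sqrt(4.472e-07) = 0.00066873
c^2/(2*pi*h) = 343^2/(2*pi*0.0184) = 1.01763e+06
fc = 1.01763e+06 * 0.00066873 = 680.52 Hz


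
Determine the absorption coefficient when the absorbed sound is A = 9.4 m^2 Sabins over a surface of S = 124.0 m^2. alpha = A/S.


Absorption coefficient = absorbed power / incident power
alpha = A / S = 9.4 / 124.0 = 0.075806


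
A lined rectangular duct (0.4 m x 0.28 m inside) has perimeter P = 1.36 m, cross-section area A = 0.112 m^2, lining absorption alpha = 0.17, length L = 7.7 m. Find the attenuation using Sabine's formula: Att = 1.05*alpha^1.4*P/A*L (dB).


alpha^1.4 = 0.17^1.4 = 0.0836813
Attenuation rate = 1.05 * alpha^1.4 * P / A
= 1.05 * 0.0836813 * 1.36 / 0.112 = 1.06694 dB/m
Total Att = 1.06694 * 7.7 = 8.2154 dB


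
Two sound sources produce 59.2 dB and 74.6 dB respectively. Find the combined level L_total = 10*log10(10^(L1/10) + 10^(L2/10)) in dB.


10^(59.2/10) = 831764
10^(74.6/10) = 2.88403e+07
Sum = 831764 + 2.88403e+07 = 2.96721e+07
L_total = 10*log10(2.96721e+07) = 74.723 dB


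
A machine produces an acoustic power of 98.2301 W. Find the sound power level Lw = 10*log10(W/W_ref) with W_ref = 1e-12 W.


W / W_ref = 98.2301 / 1e-12 = 9.82301e+13
Lw = 10 * log10(9.82301e+13) = 139.92 dB


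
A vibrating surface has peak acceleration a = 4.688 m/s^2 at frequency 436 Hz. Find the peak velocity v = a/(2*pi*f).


omega = 2*pi*f = 2*pi*436 = 2739.47 rad/s
v = a / omega = 4.688 / 2739.47 = 0.0017113 m/s


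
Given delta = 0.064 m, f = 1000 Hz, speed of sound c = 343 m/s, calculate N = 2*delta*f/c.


N = 2*delta*f/c = 2*delta/lambda, where lambda = c/f
lambda = 343 / 1000 = 0.343 m
N = 2 * 0.064 / 0.343 = 0.37318


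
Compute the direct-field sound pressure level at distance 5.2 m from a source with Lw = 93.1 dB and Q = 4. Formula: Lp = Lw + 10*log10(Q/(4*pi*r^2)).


4*pi*r^2 = 4*pi*5.2^2 = 339.795 m^2
Q / (4*pi*r^2) = 4 / 339.795 = 0.0117718
Lp = 93.1 + 10*log10(0.0117718) = 73.808 dB


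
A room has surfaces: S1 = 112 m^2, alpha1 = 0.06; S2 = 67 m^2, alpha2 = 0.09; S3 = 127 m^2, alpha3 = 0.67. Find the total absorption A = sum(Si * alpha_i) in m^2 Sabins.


112 * 0.06 = 6.72
67 * 0.09 = 6.03
127 * 0.67 = 85.09
A_total = 6.72 + 6.03 + 85.09 = 97.84 m^2


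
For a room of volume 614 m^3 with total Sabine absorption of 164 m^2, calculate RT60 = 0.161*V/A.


RT60 = 0.161 * 614 / 164 = 0.60277 s


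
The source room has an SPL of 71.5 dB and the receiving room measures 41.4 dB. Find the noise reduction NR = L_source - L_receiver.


NR = L_source - L_receiver (difference between source and receiving room levels)
NR = 71.5 - 41.4 = 30.1 dB


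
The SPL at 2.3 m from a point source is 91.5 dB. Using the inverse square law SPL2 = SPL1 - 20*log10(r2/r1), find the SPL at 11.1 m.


r2/r1 = 11.1/2.3 = 4.82609
Correction = 20*log10(4.82609) = 13.6719 dB
SPL2 = 91.5 - 13.6719 = 77.828 dB


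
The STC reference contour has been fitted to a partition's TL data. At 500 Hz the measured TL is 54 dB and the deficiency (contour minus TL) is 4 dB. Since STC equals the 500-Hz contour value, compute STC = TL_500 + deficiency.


By ASTM E413, STC = value of the fitted reference contour at 500 Hz.
Contour value at 500 Hz = TL_500 + deficiency = 54 + 4 = 58
STC = 58


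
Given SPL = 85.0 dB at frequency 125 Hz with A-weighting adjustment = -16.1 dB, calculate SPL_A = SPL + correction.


A-weighting table: 125 Hz -> -16.1 dB correction
SPL_A = SPL + correction = 85.0 + (-16.1) = 68.9 dBA


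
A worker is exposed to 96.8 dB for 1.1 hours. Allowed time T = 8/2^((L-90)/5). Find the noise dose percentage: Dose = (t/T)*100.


T_allowed = 8 / 2^((96.8 - 90)/5) = 3.11666 hr
Dose = 1.1 / 3.11666 * 100 = 35.294 %


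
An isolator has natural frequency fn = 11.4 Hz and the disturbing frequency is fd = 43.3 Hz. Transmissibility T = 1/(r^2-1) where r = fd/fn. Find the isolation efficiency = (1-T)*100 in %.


r = 43.3 / 11.4 = 3.79825
r^2 - 1 = 3.79825^2 - 1 = 13.4267
T = 1/13.4267 = 0.0744785
Efficiency = (1 - 0.0744785)*100 = 92.552 %


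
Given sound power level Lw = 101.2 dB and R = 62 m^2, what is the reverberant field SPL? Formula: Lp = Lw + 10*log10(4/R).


4/R = 4/62 = 0.0645161
Lp = 101.2 + 10*log10(0.0645161) = 89.297 dB


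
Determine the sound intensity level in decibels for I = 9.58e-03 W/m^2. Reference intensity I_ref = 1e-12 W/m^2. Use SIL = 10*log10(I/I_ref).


I / I_ref = 9.58e-03 / 1e-12 = 9.58e+09
SIL = 10 * log10(9.58e+09) = 99.814 dB


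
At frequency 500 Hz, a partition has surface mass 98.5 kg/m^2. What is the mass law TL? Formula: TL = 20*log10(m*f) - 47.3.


m * f = 98.5 * 500 = 49250
20*log10(49250) = 93.8481 dB
TL = 93.8481 - 47.3 = 46.548 dB


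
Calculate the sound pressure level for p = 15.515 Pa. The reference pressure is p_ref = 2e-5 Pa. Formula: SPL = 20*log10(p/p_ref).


p / p_ref = 15.515 / 2e-5 = 775750
SPL = 20 * log10(775750) = 117.79 dB


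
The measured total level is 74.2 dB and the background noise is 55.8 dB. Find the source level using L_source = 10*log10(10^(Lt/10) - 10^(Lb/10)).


10^(74.2/10) = 2.63027e+07
10^(55.8/10) = 380189
Difference = 2.63027e+07 - 380189 = 2.59225e+07
L_source = 10*log10(2.59225e+07) = 74.137 dB


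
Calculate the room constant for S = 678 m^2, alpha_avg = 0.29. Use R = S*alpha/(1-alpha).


R = 678 * 0.29 / (1 - 0.29) = 276.93 m^2


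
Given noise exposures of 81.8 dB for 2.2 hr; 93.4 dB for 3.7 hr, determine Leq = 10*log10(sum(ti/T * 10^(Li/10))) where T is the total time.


T_total = 2.2 + 3.7 = 5.9 hr
(2.2/5.9) * 10^(81.8/10) = 5.64379e+07
(3.7/5.9) * 10^(93.4/10) = 1.37199e+09
Sum = 5.64379e+07 + 1.37199e+09 = 1.42843e+09
Leq = 10*log10(1.42843e+09) = 91.549 dB


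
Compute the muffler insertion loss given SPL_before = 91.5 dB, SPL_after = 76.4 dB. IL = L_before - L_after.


Insertion loss = SPL without muffler - SPL with muffler
IL = 91.5 - 76.4 = 15.1 dB


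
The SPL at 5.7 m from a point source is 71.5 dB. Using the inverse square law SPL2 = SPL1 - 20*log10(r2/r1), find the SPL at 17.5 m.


r2/r1 = 17.5/5.7 = 3.07018
Correction = 20*log10(3.07018) = 9.74328 dB
SPL2 = 71.5 - 9.74328 = 61.757 dB


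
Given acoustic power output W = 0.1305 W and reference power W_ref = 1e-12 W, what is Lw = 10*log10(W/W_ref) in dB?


W / W_ref = 0.1305 / 1e-12 = 1.305e+11
Lw = 10 * log10(1.305e+11) = 111.16 dB


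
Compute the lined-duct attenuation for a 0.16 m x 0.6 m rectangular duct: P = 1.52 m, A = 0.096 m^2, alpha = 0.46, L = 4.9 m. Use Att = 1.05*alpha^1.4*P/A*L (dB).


alpha^1.4 = 0.46^1.4 = 0.337179
Attenuation rate = 1.05 * alpha^1.4 * P / A
= 1.05 * 0.337179 * 1.52 / 0.096 = 5.6056 dB/m
Total Att = 5.6056 * 4.9 = 27.467 dB


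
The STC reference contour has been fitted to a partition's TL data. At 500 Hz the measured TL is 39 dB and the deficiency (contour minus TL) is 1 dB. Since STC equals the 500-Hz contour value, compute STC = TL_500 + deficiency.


By ASTM E413, STC = value of the fitted reference contour at 500 Hz.
Contour value at 500 Hz = TL_500 + deficiency = 39 + 1 = 40
STC = 40


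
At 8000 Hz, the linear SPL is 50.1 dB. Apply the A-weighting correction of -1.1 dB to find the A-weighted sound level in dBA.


A-weighting table: 8000 Hz -> -1.1 dB correction
SPL_A = SPL + correction = 50.1 + (-1.1) = 49 dBA


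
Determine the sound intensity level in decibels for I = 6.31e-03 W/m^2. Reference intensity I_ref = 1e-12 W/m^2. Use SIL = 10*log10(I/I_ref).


I / I_ref = 6.31e-03 / 1e-12 = 6.31e+09
SIL = 10 * log10(6.31e+09) = 98 dB


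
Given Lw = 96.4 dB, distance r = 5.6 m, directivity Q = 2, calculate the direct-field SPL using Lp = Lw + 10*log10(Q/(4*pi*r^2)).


4*pi*r^2 = 4*pi*5.6^2 = 394.081 m^2
Q / (4*pi*r^2) = 2 / 394.081 = 0.0050751
Lp = 96.4 + 10*log10(0.0050751) = 73.454 dB


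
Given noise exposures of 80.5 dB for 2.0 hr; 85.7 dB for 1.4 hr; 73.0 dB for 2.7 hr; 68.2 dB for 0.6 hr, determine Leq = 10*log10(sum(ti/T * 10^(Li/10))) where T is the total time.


T_total = 2.0 + 1.4 + 2.7 + 0.6 = 6.7 hr
(2.0/6.7) * 10^(80.5/10) = 3.34931e+07
(1.4/6.7) * 10^(85.7/10) = 7.76342e+07
(2.7/6.7) * 10^(73.0/10) = 8.04061e+06
(0.6/6.7) * 10^(68.2/10) = 591666
Sum = 3.34931e+07 + 7.76342e+07 + 8.04061e+06 + 591666 = 1.1976e+08
Leq = 10*log10(1.1976e+08) = 80.783 dB


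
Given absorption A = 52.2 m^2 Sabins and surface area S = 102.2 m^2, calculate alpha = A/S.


Absorption coefficient = absorbed power / incident power
alpha = A / S = 52.2 / 102.2 = 0.51076


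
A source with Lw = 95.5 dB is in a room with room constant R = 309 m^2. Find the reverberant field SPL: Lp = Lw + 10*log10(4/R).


4/R = 4/309 = 0.012945
Lp = 95.5 + 10*log10(0.012945) = 76.621 dB


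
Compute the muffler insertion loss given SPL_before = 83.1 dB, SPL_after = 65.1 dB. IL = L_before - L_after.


Insertion loss = SPL without muffler - SPL with muffler
IL = 83.1 - 65.1 = 18 dB


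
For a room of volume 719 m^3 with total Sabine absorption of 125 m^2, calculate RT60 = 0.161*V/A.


RT60 = 0.161 * 719 / 125 = 0.92607 s


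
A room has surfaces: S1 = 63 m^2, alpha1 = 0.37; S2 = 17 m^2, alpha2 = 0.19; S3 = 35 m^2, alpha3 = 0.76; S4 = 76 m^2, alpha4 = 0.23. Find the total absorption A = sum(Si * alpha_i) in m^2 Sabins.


63 * 0.37 = 23.31
17 * 0.19 = 3.23
35 * 0.76 = 26.6
76 * 0.23 = 17.48
A_total = 23.31 + 3.23 + 26.6 + 17.48 = 70.62 m^2


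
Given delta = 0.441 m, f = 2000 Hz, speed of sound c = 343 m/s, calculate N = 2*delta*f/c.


N = 2*delta*f/c = 2*delta/lambda, where lambda = c/f
lambda = 343 / 2000 = 0.1715 m
N = 2 * 0.441 / 0.1715 = 5.1429


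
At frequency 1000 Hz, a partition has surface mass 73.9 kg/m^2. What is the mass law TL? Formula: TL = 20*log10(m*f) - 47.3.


m * f = 73.9 * 1000 = 73900
20*log10(73900) = 97.3729 dB
TL = 97.3729 - 47.3 = 50.073 dB


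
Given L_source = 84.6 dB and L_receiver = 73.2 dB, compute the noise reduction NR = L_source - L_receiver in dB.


NR = L_source - L_receiver (difference between source and receiving room levels)
NR = 84.6 - 73.2 = 11.4 dB


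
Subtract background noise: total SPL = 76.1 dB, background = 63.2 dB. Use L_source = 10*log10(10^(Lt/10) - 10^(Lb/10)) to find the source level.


10^(76.1/10) = 4.0738e+07
10^(63.2/10) = 2.0893e+06
Difference = 4.0738e+07 - 2.0893e+06 = 3.86487e+07
L_source = 10*log10(3.86487e+07) = 75.871 dB


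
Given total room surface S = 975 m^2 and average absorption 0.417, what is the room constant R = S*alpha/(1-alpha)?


R = 975 * 0.417 / (1 - 0.417) = 697.38 m^2


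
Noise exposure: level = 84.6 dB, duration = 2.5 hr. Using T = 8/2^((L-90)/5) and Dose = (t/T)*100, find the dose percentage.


T_allowed = 8 / 2^((84.6 - 90)/5) = 16.9123 hr
Dose = 2.5 / 16.9123 * 100 = 14.782 %


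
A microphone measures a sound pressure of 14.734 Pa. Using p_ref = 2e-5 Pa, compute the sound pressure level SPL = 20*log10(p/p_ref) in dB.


p / p_ref = 14.734 / 2e-5 = 736700
SPL = 20 * log10(736700) = 117.35 dB


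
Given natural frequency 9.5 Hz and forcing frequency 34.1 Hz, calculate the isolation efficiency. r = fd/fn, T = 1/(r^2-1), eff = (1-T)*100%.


r = 34.1 / 9.5 = 3.58947
r^2 - 1 = 3.58947^2 - 1 = 11.8843
T = 1/11.8843 = 0.0841446
Efficiency = (1 - 0.0841446)*100 = 91.586 %


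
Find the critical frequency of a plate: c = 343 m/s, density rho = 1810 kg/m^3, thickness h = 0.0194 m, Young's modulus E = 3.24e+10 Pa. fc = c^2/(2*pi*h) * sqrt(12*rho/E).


12*rho/E = 12*1810/3.24e+10 = 6.7037e-07
sqrt(12*rho/E) = sqrt(6.7037e-07) = 0.000818761
c^2/(2*pi*h) = 343^2/(2*pi*0.0194) = 965176
fc = 965176 * 0.000818761 = 790.25 Hz


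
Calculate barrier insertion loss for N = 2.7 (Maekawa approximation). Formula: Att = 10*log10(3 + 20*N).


3 + 20*N = 3 + 20*2.7 = 57
Att = 10*log10(57) = 17.559 dB


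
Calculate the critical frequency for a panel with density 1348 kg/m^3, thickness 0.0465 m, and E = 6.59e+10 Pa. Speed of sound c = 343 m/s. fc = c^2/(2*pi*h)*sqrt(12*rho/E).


12*rho/E = 12*1348/6.59e+10 = 2.45463e-07
sqrt(12*rho/E) = sqrt(2.45463e-07) = 0.000495442
c^2/(2*pi*h) = 343^2/(2*pi*0.0465) = 402676
fc = 402676 * 0.000495442 = 199.5 Hz


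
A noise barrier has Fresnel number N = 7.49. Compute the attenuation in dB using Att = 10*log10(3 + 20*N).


3 + 20*N = 3 + 20*7.49 = 152.8
Att = 10*log10(152.8) = 21.841 dB


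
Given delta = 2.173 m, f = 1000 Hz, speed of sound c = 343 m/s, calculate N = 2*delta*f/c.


N = 2*delta*f/c = 2*delta/lambda, where lambda = c/f
lambda = 343 / 1000 = 0.343 m
N = 2 * 2.173 / 0.343 = 12.671


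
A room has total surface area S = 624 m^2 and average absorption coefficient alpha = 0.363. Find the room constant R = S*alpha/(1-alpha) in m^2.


R = 624 * 0.363 / (1 - 0.363) = 355.59 m^2


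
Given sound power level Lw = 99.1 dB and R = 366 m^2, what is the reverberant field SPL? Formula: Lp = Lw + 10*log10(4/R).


4/R = 4/366 = 0.010929
Lp = 99.1 + 10*log10(0.010929) = 79.486 dB


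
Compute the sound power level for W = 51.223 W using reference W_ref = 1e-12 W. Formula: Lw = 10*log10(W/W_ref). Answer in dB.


W / W_ref = 51.223 / 1e-12 = 5.1223e+13
Lw = 10 * log10(5.1223e+13) = 137.09 dB


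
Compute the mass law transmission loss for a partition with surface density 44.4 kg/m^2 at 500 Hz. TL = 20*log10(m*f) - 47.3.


m * f = 44.4 * 500 = 22200
20*log10(22200) = 86.9271 dB
TL = 86.9271 - 47.3 = 39.627 dB


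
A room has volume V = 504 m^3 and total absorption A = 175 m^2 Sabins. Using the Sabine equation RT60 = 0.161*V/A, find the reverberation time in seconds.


RT60 = 0.161 * 504 / 175 = 0.46368 s


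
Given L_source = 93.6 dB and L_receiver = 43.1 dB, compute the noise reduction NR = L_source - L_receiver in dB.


NR = L_source - L_receiver (difference between source and receiving room levels)
NR = 93.6 - 43.1 = 50.5 dB


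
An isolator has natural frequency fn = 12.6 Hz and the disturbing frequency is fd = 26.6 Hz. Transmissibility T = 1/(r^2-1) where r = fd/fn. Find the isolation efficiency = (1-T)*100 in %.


r = 26.6 / 12.6 = 2.11111
r^2 - 1 = 2.11111^2 - 1 = 3.45679
T = 1/3.45679 = 0.289286
Efficiency = (1 - 0.289286)*100 = 71.071 %


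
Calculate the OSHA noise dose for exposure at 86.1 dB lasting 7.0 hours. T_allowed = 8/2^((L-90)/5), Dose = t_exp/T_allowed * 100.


T_allowed = 8 / 2^((86.1 - 90)/5) = 13.737 hr
Dose = 7.0 / 13.737 * 100 = 50.957 %


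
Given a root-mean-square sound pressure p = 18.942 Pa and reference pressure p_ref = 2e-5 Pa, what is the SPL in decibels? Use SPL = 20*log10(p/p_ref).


p / p_ref = 18.942 / 2e-5 = 947100
SPL = 20 * log10(947100) = 119.53 dB


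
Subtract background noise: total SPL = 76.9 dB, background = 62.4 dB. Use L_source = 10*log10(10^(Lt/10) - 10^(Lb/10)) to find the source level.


10^(76.9/10) = 4.89779e+07
10^(62.4/10) = 1.7378e+06
Difference = 4.89779e+07 - 1.7378e+06 = 4.72401e+07
L_source = 10*log10(4.72401e+07) = 76.743 dB


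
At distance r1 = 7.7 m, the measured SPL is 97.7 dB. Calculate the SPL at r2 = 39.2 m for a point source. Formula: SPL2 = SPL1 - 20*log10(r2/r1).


r2/r1 = 39.2/7.7 = 5.09091
Correction = 20*log10(5.09091) = 14.1359 dB
SPL2 = 97.7 - 14.1359 = 83.564 dB


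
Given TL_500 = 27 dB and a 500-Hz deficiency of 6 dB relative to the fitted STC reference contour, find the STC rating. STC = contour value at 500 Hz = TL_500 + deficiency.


By ASTM E413, STC = value of the fitted reference contour at 500 Hz.
Contour value at 500 Hz = TL_500 + deficiency = 27 + 6 = 33
STC = 33


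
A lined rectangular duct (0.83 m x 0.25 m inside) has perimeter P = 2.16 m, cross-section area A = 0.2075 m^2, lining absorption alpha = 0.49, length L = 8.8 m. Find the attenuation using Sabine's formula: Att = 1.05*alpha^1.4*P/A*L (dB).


alpha^1.4 = 0.49^1.4 = 0.368362
Attenuation rate = 1.05 * alpha^1.4 * P / A
= 1.05 * 0.368362 * 2.16 / 0.2075 = 4.02624 dB/m
Total Att = 4.02624 * 8.8 = 35.431 dB


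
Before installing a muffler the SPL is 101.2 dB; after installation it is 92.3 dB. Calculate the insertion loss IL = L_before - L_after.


Insertion loss = SPL without muffler - SPL with muffler
IL = 101.2 - 92.3 = 8.9 dB


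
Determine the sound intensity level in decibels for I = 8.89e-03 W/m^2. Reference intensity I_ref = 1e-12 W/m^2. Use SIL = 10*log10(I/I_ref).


I / I_ref = 8.89e-03 / 1e-12 = 8.89e+09
SIL = 10 * log10(8.89e+09) = 99.489 dB


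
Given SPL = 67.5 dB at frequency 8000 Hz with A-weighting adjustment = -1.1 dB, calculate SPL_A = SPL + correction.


A-weighting table: 8000 Hz -> -1.1 dB correction
SPL_A = SPL + correction = 67.5 + (-1.1) = 66.4 dBA


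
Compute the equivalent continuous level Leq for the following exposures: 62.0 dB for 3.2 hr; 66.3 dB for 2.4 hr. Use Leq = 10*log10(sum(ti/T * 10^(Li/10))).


T_total = 3.2 + 2.4 = 5.6 hr
(3.2/5.6) * 10^(62.0/10) = 905653
(2.4/5.6) * 10^(66.3/10) = 1.8282e+06
Sum = 905653 + 1.8282e+06 = 2.73385e+06
Leq = 10*log10(2.73385e+06) = 64.368 dB


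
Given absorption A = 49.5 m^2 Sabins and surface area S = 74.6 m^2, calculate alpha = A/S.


Absorption coefficient = absorbed power / incident power
alpha = A / S = 49.5 / 74.6 = 0.66354


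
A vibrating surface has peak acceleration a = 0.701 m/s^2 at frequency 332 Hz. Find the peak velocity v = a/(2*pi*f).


omega = 2*pi*f = 2*pi*332 = 2086.02 rad/s
v = a / omega = 0.701 / 2086.02 = 0.00033605 m/s


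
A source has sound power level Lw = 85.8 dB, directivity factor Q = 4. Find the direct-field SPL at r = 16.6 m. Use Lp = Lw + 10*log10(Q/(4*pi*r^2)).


4*pi*r^2 = 4*pi*16.6^2 = 3462.79 m^2
Q / (4*pi*r^2) = 4 / 3462.79 = 0.00115514
Lp = 85.8 + 10*log10(0.00115514) = 56.426 dB


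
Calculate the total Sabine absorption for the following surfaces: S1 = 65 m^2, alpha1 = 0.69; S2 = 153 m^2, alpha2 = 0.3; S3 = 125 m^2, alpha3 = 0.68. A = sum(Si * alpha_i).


65 * 0.69 = 44.85
153 * 0.3 = 45.9
125 * 0.68 = 85
A_total = 44.85 + 45.9 + 85 = 175.75 m^2


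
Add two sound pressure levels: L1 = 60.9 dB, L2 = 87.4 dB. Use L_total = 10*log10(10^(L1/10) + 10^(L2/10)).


10^(60.9/10) = 1.23027e+06
10^(87.4/10) = 5.49541e+08
Sum = 1.23027e+06 + 5.49541e+08 = 5.50771e+08
L_total = 10*log10(5.50771e+08) = 87.41 dB


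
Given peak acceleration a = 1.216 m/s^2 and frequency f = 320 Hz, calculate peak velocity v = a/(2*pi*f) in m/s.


omega = 2*pi*f = 2*pi*320 = 2010.62 rad/s
v = a / omega = 1.216 / 2010.62 = 0.00060479 m/s


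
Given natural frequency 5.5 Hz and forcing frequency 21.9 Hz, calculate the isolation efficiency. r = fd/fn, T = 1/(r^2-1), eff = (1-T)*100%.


r = 21.9 / 5.5 = 3.98182
r^2 - 1 = 3.98182^2 - 1 = 14.8549
T = 1/14.8549 = 0.0673179
Efficiency = (1 - 0.0673179)*100 = 93.268 %


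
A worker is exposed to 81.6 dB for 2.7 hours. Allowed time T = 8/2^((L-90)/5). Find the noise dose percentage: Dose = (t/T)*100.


T_allowed = 8 / 2^((81.6 - 90)/5) = 25.6342 hr
Dose = 2.7 / 25.6342 * 100 = 10.533 %


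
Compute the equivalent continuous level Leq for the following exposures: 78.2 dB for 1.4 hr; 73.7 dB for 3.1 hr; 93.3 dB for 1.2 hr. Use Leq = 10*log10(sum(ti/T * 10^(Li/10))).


T_total = 1.4 + 3.1 + 1.2 = 5.7 hr
(1.4/5.7) * 10^(78.2/10) = 1.62276e+07
(3.1/5.7) * 10^(73.7/10) = 1.27493e+07
(1.2/5.7) * 10^(93.3/10) = 4.50097e+08
Sum = 1.62276e+07 + 1.27493e+07 + 4.50097e+08 = 4.79074e+08
Leq = 10*log10(4.79074e+08) = 86.804 dB


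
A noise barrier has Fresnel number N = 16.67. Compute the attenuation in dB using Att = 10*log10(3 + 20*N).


3 + 20*N = 3 + 20*16.67 = 336.4
Att = 10*log10(336.4) = 25.269 dB


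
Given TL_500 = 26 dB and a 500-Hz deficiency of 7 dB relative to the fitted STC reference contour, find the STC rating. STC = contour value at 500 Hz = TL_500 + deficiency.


By ASTM E413, STC = value of the fitted reference contour at 500 Hz.
Contour value at 500 Hz = TL_500 + deficiency = 26 + 7 = 33
STC = 33


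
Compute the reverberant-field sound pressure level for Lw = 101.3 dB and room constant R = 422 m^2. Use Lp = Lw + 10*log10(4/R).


4/R = 4/422 = 0.00947867
Lp = 101.3 + 10*log10(0.00947867) = 81.067 dB


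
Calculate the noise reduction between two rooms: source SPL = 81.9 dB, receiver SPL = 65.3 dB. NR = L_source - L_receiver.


NR = L_source - L_receiver (difference between source and receiving room levels)
NR = 81.9 - 65.3 = 16.6 dB


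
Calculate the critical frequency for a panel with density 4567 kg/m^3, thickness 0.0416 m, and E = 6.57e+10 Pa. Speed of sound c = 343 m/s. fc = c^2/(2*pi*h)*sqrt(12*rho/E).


12*rho/E = 12*4567/6.57e+10 = 8.34155e-07
sqrt(12*rho/E) = sqrt(8.34155e-07) = 0.000913321
c^2/(2*pi*h) = 343^2/(2*pi*0.0416) = 450106
fc = 450106 * 0.000913321 = 411.09 Hz


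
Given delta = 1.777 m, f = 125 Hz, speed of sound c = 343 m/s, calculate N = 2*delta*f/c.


N = 2*delta*f/c = 2*delta/lambda, where lambda = c/f
lambda = 343 / 125 = 2.744 m
N = 2 * 1.777 / 2.744 = 1.2952


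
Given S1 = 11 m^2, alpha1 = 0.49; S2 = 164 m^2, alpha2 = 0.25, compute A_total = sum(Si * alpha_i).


11 * 0.49 = 5.39
164 * 0.25 = 41
A_total = 5.39 + 41 = 46.39 m^2


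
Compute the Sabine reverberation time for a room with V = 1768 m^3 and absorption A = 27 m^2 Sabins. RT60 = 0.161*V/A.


RT60 = 0.161 * 1768 / 27 = 10.543 s


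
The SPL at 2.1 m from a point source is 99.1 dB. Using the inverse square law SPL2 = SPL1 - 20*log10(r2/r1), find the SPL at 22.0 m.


r2/r1 = 22.0/2.1 = 10.4762
Correction = 20*log10(10.4762) = 20.4041 dB
SPL2 = 99.1 - 20.4041 = 78.696 dB


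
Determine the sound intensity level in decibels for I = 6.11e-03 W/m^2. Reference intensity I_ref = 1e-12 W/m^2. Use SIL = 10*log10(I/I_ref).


I / I_ref = 6.11e-03 / 1e-12 = 6.11e+09
SIL = 10 * log10(6.11e+09) = 97.86 dB


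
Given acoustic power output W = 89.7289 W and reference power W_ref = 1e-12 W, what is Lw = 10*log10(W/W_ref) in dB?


W / W_ref = 89.7289 / 1e-12 = 8.97289e+13
Lw = 10 * log10(8.97289e+13) = 139.53 dB


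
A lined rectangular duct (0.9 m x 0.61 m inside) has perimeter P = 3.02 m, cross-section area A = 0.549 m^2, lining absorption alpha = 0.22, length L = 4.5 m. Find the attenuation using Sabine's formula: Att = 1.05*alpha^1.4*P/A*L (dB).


alpha^1.4 = 0.22^1.4 = 0.120058
Attenuation rate = 1.05 * alpha^1.4 * P / A
= 1.05 * 0.120058 * 3.02 / 0.549 = 0.69345 dB/m
Total Att = 0.69345 * 4.5 = 3.1205 dB


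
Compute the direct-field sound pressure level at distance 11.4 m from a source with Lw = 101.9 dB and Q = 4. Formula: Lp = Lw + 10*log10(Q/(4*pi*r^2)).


4*pi*r^2 = 4*pi*11.4^2 = 1633.13 m^2
Q / (4*pi*r^2) = 4 / 1633.13 = 0.00244928
Lp = 101.9 + 10*log10(0.00244928) = 75.79 dB


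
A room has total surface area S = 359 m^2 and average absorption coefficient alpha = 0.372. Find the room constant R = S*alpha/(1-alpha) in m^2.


R = 359 * 0.372 / (1 - 0.372) = 212.66 m^2


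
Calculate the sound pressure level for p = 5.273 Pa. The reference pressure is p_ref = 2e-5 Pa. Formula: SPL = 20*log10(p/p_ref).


p / p_ref = 5.273 / 2e-5 = 263650
SPL = 20 * log10(263650) = 108.42 dB


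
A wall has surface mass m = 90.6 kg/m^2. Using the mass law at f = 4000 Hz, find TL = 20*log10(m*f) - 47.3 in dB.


m * f = 90.6 * 4000 = 362400
20*log10(362400) = 111.184 dB
TL = 111.184 - 47.3 = 63.884 dB


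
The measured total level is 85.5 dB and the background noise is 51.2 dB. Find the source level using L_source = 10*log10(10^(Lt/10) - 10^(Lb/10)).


10^(85.5/10) = 3.54813e+08
10^(51.2/10) = 131826
Difference = 3.54813e+08 - 131826 = 3.54681e+08
L_source = 10*log10(3.54681e+08) = 85.498 dB


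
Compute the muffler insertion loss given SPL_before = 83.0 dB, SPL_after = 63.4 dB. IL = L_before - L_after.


Insertion loss = SPL without muffler - SPL with muffler
IL = 83.0 - 63.4 = 19.6 dB


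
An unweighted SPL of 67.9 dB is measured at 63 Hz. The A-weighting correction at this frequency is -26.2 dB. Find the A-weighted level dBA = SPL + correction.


A-weighting table: 63 Hz -> -26.2 dB correction
SPL_A = SPL + correction = 67.9 + (-26.2) = 41.7 dBA


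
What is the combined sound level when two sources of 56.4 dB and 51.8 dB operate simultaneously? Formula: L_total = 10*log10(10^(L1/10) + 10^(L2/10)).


10^(56.4/10) = 436516
10^(51.8/10) = 151356
Sum = 436516 + 151356 = 587872
L_total = 10*log10(587872) = 57.693 dB


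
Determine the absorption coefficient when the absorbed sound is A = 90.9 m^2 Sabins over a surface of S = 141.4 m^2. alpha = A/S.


Absorption coefficient = absorbed power / incident power
alpha = A / S = 90.9 / 141.4 = 0.64286


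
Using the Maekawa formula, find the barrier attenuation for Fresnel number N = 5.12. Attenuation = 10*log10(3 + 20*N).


3 + 20*N = 3 + 20*5.12 = 105.4
Att = 10*log10(105.4) = 20.228 dB


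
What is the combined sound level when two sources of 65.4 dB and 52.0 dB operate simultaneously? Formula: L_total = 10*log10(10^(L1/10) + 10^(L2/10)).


10^(65.4/10) = 3.46737e+06
10^(52.0/10) = 158489
Sum = 3.46737e+06 + 158489 = 3.62586e+06
L_total = 10*log10(3.62586e+06) = 65.594 dB


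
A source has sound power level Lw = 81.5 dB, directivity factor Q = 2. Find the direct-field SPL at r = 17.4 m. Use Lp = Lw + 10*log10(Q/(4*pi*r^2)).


4*pi*r^2 = 4*pi*17.4^2 = 3804.59 m^2
Q / (4*pi*r^2) = 2 / 3804.59 = 0.000525681
Lp = 81.5 + 10*log10(0.000525681) = 48.707 dB


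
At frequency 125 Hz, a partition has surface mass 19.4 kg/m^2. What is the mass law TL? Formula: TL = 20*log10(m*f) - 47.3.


m * f = 19.4 * 125 = 2425
20*log10(2425) = 67.6942 dB
TL = 67.6942 - 47.3 = 20.394 dB


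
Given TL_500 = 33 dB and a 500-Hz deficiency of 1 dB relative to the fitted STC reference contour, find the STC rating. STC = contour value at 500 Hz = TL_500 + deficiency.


By ASTM E413, STC = value of the fitted reference contour at 500 Hz.
Contour value at 500 Hz = TL_500 + deficiency = 33 + 1 = 34
STC = 34


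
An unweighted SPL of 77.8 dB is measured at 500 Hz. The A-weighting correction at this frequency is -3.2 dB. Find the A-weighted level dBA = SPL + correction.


A-weighting table: 500 Hz -> -3.2 dB correction
SPL_A = SPL + correction = 77.8 + (-3.2) = 74.6 dBA


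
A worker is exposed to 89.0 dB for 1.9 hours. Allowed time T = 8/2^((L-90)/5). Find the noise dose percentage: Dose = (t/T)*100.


T_allowed = 8 / 2^((89.0 - 90)/5) = 9.18959 hr
Dose = 1.9 / 9.18959 * 100 = 20.676 %


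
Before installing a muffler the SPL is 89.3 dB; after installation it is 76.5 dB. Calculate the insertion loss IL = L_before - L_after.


Insertion loss = SPL without muffler - SPL with muffler
IL = 89.3 - 76.5 = 12.8 dB


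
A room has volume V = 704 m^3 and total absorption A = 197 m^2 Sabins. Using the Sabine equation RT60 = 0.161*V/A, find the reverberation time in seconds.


RT60 = 0.161 * 704 / 197 = 0.57535 s


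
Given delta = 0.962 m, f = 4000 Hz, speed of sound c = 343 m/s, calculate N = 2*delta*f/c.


N = 2*delta*f/c = 2*delta/lambda, where lambda = c/f
lambda = 343 / 4000 = 0.08575 m
N = 2 * 0.962 / 0.08575 = 22.437


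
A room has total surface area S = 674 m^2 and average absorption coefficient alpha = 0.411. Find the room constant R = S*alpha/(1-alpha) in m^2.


R = 674 * 0.411 / (1 - 0.411) = 470.31 m^2


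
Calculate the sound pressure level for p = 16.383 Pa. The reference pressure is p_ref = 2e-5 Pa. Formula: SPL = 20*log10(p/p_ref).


p / p_ref = 16.383 / 2e-5 = 819150
SPL = 20 * log10(819150) = 118.27 dB


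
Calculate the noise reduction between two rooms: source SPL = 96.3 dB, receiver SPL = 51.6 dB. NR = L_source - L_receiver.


NR = L_source - L_receiver (difference between source and receiving room levels)
NR = 96.3 - 51.6 = 44.7 dB


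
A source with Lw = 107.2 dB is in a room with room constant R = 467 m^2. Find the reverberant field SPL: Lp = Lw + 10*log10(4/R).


4/R = 4/467 = 0.00856531
Lp = 107.2 + 10*log10(0.00856531) = 86.527 dB


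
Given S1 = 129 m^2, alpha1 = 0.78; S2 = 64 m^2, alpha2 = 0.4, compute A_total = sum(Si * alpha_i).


129 * 0.78 = 100.62
64 * 0.4 = 25.6
A_total = 100.62 + 25.6 = 126.22 m^2


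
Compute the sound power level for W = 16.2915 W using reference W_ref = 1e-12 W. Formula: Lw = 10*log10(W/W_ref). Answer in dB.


W / W_ref = 16.2915 / 1e-12 = 1.62915e+13
Lw = 10 * log10(1.62915e+13) = 132.12 dB


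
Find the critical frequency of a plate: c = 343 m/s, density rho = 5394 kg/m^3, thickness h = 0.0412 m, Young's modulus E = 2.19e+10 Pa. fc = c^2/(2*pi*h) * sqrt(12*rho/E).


12*rho/E = 12*5394/2.19e+10 = 2.95562e-06
sqrt(12*rho/E) = sqrt(2.95562e-06) = 0.00171919
c^2/(2*pi*h) = 343^2/(2*pi*0.0412) = 454476
fc = 454476 * 0.00171919 = 781.33 Hz


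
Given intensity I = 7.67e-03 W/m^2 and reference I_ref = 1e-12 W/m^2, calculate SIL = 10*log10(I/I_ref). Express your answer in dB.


I / I_ref = 7.67e-03 / 1e-12 = 7.67e+09
SIL = 10 * log10(7.67e+09) = 98.848 dB


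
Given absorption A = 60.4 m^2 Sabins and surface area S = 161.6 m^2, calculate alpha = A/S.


Absorption coefficient = absorbed power / incident power
alpha = A / S = 60.4 / 161.6 = 0.37376


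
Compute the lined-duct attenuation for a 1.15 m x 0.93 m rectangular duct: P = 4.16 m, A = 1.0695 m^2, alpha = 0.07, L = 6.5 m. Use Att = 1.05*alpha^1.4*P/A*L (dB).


alpha^1.4 = 0.07^1.4 = 0.0241622
Attenuation rate = 1.05 * alpha^1.4 * P / A
= 1.05 * 0.0241622 * 4.16 / 1.0695 = 0.0986821 dB/m
Total Att = 0.0986821 * 6.5 = 0.64143 dB


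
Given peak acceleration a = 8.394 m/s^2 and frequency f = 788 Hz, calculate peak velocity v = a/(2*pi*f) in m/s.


omega = 2*pi*f = 2*pi*788 = 4951.15 rad/s
v = a / omega = 8.394 / 4951.15 = 0.0016954 m/s


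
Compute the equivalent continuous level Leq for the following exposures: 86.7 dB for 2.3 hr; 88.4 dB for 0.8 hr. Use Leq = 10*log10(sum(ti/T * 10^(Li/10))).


T_total = 2.3 + 0.8 = 3.1 hr
(2.3/3.1) * 10^(86.7/10) = 3.47029e+08
(0.8/3.1) * 10^(88.4/10) = 1.78537e+08
Sum = 3.47029e+08 + 1.78537e+08 = 5.25566e+08
Leq = 10*log10(5.25566e+08) = 87.206 dB


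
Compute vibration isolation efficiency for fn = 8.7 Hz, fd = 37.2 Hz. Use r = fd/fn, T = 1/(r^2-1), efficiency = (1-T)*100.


r = 37.2 / 8.7 = 4.27586
r^2 - 1 = 4.27586^2 - 1 = 17.283
T = 1/17.283 = 0.0578603
Efficiency = (1 - 0.0578603)*100 = 94.214 %


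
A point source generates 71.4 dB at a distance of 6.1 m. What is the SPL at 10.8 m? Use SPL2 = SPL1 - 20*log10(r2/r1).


r2/r1 = 10.8/6.1 = 1.77049
Correction = 20*log10(1.77049) = 4.96187 dB
SPL2 = 71.4 - 4.96187 = 66.438 dB


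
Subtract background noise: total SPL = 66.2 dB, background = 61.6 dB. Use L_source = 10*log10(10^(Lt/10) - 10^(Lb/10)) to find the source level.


10^(66.2/10) = 4.16869e+06
10^(61.6/10) = 1.44544e+06
Difference = 4.16869e+06 - 1.44544e+06 = 2.72325e+06
L_source = 10*log10(2.72325e+06) = 64.351 dB


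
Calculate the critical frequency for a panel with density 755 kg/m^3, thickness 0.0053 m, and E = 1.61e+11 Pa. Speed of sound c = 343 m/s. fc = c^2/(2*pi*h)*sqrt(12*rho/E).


12*rho/E = 12*755/1.61e+11 = 5.62733e-08
sqrt(12*rho/E) = sqrt(5.62733e-08) = 0.00023722
c^2/(2*pi*h) = 343^2/(2*pi*0.0053) = 3.53291e+06
fc = 3.53291e+06 * 0.00023722 = 838.08 Hz


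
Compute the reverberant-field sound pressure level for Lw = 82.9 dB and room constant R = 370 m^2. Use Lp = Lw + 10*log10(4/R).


4/R = 4/370 = 0.0108108
Lp = 82.9 + 10*log10(0.0108108) = 63.239 dB


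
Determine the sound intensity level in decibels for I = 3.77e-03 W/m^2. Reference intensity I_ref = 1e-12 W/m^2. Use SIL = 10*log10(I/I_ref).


I / I_ref = 3.77e-03 / 1e-12 = 3.77e+09
SIL = 10 * log10(3.77e+09) = 95.763 dB


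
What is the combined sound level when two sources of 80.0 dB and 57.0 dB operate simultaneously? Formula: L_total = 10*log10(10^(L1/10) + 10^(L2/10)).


10^(80.0/10) = 1e+08
10^(57.0/10) = 501187
Sum = 1e+08 + 501187 = 1.00501e+08
L_total = 10*log10(1.00501e+08) = 80.022 dB


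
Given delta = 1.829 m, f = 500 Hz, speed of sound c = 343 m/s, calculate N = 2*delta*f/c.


N = 2*delta*f/c = 2*delta/lambda, where lambda = c/f
lambda = 343 / 500 = 0.686 m
N = 2 * 1.829 / 0.686 = 5.3324


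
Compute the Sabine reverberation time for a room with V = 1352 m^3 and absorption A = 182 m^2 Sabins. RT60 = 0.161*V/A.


RT60 = 0.161 * 1352 / 182 = 1.196 s


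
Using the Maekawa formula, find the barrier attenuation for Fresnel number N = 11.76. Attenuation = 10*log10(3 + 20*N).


3 + 20*N = 3 + 20*11.76 = 238.2
Att = 10*log10(238.2) = 23.769 dB


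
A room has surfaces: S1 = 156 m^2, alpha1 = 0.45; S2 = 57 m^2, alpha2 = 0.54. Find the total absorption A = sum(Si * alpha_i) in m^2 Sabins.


156 * 0.45 = 70.2
57 * 0.54 = 30.78
A_total = 70.2 + 30.78 = 100.98 m^2


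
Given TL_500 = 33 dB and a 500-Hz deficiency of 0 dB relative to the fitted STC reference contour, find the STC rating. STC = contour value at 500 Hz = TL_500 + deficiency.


By ASTM E413, STC = value of the fitted reference contour at 500 Hz.
Contour value at 500 Hz = TL_500 + deficiency = 33 + 0 = 33
STC = 33


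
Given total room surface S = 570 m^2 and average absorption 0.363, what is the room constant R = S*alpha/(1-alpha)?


R = 570 * 0.363 / (1 - 0.363) = 324.82 m^2


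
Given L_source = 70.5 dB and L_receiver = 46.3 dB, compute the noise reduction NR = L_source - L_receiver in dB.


NR = L_source - L_receiver (difference between source and receiving room levels)
NR = 70.5 - 46.3 = 24.2 dB


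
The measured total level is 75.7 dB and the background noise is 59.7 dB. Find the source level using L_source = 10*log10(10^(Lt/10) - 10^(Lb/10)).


10^(75.7/10) = 3.71535e+07
10^(59.7/10) = 933254
Difference = 3.71535e+07 - 933254 = 3.62202e+07
L_source = 10*log10(3.62202e+07) = 75.59 dB


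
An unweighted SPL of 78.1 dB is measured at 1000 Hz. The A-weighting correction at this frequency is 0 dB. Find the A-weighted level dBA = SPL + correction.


A-weighting table: 1000 Hz -> 0 dB correction
SPL_A = SPL + correction = 78.1 + (0) = 78.1 dBA


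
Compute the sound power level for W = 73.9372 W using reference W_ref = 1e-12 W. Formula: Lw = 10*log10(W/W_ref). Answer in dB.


W / W_ref = 73.9372 / 1e-12 = 7.39372e+13
Lw = 10 * log10(7.39372e+13) = 138.69 dB


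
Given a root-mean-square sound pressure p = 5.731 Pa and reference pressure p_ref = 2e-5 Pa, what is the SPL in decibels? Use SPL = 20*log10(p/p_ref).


p / p_ref = 5.731 / 2e-5 = 286550
SPL = 20 * log10(286550) = 109.14 dB


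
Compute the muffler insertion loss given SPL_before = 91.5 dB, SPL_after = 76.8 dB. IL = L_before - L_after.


Insertion loss = SPL without muffler - SPL with muffler
IL = 91.5 - 76.8 = 14.7 dB


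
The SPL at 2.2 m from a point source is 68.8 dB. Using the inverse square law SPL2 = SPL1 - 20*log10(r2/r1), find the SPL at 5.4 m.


r2/r1 = 5.4/2.2 = 2.45455
Correction = 20*log10(2.45455) = 7.79944 dB
SPL2 = 68.8 - 7.79944 = 61.001 dB


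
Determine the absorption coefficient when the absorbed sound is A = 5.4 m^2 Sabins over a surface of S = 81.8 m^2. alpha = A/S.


Absorption coefficient = absorbed power / incident power
alpha = A / S = 5.4 / 81.8 = 0.066015


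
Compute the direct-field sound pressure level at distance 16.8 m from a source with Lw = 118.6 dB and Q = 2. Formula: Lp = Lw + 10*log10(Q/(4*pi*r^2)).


4*pi*r^2 = 4*pi*16.8^2 = 3546.73 m^2
Q / (4*pi*r^2) = 2 / 3546.73 = 0.0005639
Lp = 118.6 + 10*log10(0.0005639) = 86.112 dB


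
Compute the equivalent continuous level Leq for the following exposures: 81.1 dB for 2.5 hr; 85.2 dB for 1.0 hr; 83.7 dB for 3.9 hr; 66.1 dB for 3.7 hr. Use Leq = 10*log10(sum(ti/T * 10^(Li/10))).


T_total = 2.5 + 1.0 + 3.9 + 3.7 = 11.1 hr
(2.5/11.1) * 10^(81.1/10) = 2.90146e+07
(1.0/11.1) * 10^(85.2/10) = 2.98316e+07
(3.9/11.1) * 10^(83.7/10) = 8.23648e+07
(3.7/11.1) * 10^(66.1/10) = 1.35793e+06
Sum = 2.90146e+07 + 2.98316e+07 + 8.23648e+07 + 1.35793e+06 = 1.42569e+08
Leq = 10*log10(1.42569e+08) = 81.54 dB


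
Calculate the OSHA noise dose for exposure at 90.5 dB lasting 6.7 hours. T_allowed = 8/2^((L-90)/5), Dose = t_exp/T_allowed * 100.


T_allowed = 8 / 2^((90.5 - 90)/5) = 7.46426 hr
Dose = 6.7 / 7.46426 * 100 = 89.761 %


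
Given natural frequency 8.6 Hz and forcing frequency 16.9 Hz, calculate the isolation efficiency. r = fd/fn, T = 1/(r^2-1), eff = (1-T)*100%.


r = 16.9 / 8.6 = 1.96512
r^2 - 1 = 1.96512^2 - 1 = 2.8617
T = 1/2.8617 = 0.349443
Efficiency = (1 - 0.349443)*100 = 65.056 %


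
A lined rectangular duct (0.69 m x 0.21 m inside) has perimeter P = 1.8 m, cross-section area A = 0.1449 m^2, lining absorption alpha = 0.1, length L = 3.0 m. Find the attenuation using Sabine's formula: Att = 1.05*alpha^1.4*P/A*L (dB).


alpha^1.4 = 0.1^1.4 = 0.0398107
Attenuation rate = 1.05 * alpha^1.4 * P / A
= 1.05 * 0.0398107 * 1.8 / 0.1449 = 0.51927 dB/m
Total Att = 0.51927 * 3.0 = 1.5578 dB


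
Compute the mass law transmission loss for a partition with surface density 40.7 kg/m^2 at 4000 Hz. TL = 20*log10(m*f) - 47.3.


m * f = 40.7 * 4000 = 162800
20*log10(162800) = 104.233 dB
TL = 104.233 - 47.3 = 56.933 dB


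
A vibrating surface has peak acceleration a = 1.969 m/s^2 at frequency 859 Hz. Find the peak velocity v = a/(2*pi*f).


omega = 2*pi*f = 2*pi*859 = 5397.26 rad/s
v = a / omega = 1.969 / 5397.26 = 0.00036481 m/s


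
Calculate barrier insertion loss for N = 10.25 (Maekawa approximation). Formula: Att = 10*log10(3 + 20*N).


3 + 20*N = 3 + 20*10.25 = 208
Att = 10*log10(208) = 23.181 dB


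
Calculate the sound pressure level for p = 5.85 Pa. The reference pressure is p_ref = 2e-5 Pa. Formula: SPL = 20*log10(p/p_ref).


p / p_ref = 5.85 / 2e-5 = 292500
SPL = 20 * log10(292500) = 109.32 dB


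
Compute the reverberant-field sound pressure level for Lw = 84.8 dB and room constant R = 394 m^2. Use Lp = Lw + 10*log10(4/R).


4/R = 4/394 = 0.0101523
Lp = 84.8 + 10*log10(0.0101523) = 64.866 dB


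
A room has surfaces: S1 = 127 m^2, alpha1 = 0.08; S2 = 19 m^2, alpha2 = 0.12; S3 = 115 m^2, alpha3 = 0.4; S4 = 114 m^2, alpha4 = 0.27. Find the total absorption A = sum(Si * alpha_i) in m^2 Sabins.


127 * 0.08 = 10.16
19 * 0.12 = 2.28
115 * 0.4 = 46
114 * 0.27 = 30.78
A_total = 10.16 + 2.28 + 46 + 30.78 = 89.22 m^2


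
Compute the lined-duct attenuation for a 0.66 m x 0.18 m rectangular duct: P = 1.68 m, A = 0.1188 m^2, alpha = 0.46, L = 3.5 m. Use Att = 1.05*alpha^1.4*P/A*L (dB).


alpha^1.4 = 0.46^1.4 = 0.337179
Attenuation rate = 1.05 * alpha^1.4 * P / A
= 1.05 * 0.337179 * 1.68 / 0.1188 = 5.0066 dB/m
Total Att = 5.0066 * 3.5 = 17.523 dB


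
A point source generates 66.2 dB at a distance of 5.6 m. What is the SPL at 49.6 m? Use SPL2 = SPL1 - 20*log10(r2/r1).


r2/r1 = 49.6/5.6 = 8.85714
Correction = 20*log10(8.85714) = 18.9459 dB
SPL2 = 66.2 - 18.9459 = 47.254 dB


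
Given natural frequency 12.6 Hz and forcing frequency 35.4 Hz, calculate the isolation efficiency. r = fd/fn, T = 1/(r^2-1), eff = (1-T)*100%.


r = 35.4 / 12.6 = 2.80952
r^2 - 1 = 2.80952^2 - 1 = 6.8934
T = 1/6.8934 = 0.145066
Efficiency = (1 - 0.145066)*100 = 85.493 %


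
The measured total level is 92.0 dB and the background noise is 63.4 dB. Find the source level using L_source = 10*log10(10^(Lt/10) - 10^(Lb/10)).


10^(92.0/10) = 1.58489e+09
10^(63.4/10) = 2.18776e+06
Difference = 1.58489e+09 - 2.18776e+06 = 1.5827e+09
L_source = 10*log10(1.5827e+09) = 91.994 dB
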